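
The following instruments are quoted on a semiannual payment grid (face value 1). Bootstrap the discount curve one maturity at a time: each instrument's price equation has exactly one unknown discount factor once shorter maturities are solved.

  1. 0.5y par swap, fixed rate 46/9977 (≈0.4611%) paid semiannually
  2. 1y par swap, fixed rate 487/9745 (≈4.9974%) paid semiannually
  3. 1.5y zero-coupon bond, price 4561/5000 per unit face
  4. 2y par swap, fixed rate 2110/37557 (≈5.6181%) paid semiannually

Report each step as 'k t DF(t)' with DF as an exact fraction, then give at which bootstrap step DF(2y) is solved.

1 1/2 9977/10000
2 1 9513/10000
3 3/2 4561/5000
4 2 1789/2000
DF(2y) is solved at step 4

step 1 [0.5y] swap r/2=23/9977: DF=(1 − 23/9977·(0))/(1+23/9977) = 9977/10000 ≈ 0.997700
step 2 [1y] swap r/2=487/19490: DF=(1 − 487/19490·(0.997700))/(1+487/19490) = 9513/10000 ≈ 0.951300
step 3 [1.5y] zero: DF = P = 4561/5000 ≈ 0.912200
step 4 [2y] swap r/2=1055/37557: DF=(1 − 1055/37557·(0.997700+0.951300+0.912200))/(1+1055/37557) = 1789/2000 ≈ 0.894500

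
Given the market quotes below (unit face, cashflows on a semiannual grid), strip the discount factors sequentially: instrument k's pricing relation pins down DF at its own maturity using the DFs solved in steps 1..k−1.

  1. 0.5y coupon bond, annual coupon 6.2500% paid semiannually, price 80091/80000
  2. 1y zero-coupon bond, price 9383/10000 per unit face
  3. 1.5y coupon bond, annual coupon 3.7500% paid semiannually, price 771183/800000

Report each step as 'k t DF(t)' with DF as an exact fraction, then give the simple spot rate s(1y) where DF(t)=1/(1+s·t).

step 1 [0.5y] bond c/2=1/32: DF=(80091/80000 − 1/32·(0))/(1+1/32) = 2427/2500 ≈ 0.970800
step 2 [1y] zero: DF = P = 9383/10000 ≈ 0.938300
step 3 [1.5y] bond c/2=3/160: DF=(771183/800000 − 3/160·(0.970800+0.938300))/(1+3/160) = 9111/10000 ≈ 0.911100

1 1/2 2427/2500
2 1 9383/10000
3 3/2 9111/10000
s(1y) = (1/(9383/10000) − 1)/(1) = 617/9383 ≈ 6.5757%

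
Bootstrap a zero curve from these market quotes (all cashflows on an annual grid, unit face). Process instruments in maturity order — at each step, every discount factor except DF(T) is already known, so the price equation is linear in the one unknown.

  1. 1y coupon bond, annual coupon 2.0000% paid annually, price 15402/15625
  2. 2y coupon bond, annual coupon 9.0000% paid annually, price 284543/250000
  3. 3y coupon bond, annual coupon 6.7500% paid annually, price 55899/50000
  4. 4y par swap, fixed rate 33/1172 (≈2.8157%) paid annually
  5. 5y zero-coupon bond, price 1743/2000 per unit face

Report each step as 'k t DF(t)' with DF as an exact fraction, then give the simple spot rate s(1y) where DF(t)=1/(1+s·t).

step 1 [1y] bond c/1=1/50: DF=(15402/15625 − 1/50·(0))/(1+1/50) = 604/625 ≈ 0.966400
step 2 [2y] bond c/1=9/100: DF=(284543/250000 − 9/100·(0.966400))/(1+9/100) = 2411/2500 ≈ 0.964400
step 3 [3y] bond c/1=27/400: DF=(55899/50000 − 27/400·(0.966400+0.964400))/(1+27/400) = 2313/2500 ≈ 0.925200
step 4 [4y] swap r/1=33/1172: DF=(1 − 33/1172·(0.966400+0.964400+0.925200))/(1+33/1172) = 559/625 ≈ 0.894400
step 5 [5y] zero: DF = P = 1743/2000 ≈ 0.871500

1 1 604/625
2 2 2411/2500
3 3 2313/2500
4 4 559/625
5 5 1743/2000
s(1y) = (1/(604/625) − 1)/(1) = 21/604 ≈ 3.4768%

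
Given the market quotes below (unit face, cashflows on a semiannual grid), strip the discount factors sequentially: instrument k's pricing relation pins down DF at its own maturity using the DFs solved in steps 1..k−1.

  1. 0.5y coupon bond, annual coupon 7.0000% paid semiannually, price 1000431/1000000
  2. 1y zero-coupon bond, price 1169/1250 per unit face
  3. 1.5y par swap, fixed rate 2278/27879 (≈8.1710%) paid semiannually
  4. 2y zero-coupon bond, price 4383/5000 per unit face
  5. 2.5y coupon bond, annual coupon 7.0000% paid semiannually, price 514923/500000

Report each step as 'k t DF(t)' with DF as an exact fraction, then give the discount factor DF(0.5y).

step 1 [0.5y] bond c/2=7/200: DF=(1000431/1000000 − 7/200·(0))/(1+7/200) = 4833/5000 ≈ 0.966600
step 2 [1y] zero: DF = P = 1169/1250 ≈ 0.935200
step 3 [1.5y] swap r/2=1139/27879: DF=(1 − 1139/27879·(0.966600+0.935200))/(1+1139/27879) = 8861/10000 ≈ 0.886100
step 4 [2y] zero: DF = P = 4383/5000 ≈ 0.876600
step 5 [2.5y] bond c/2=7/200: DF=(514923/500000 − 7/200·(0.966600+0.935200+0.886100+0.876600))/(1+7/200) = 8711/10000 ≈ 0.871100

1 1/2 4833/5000
2 1 1169/1250
3 3/2 8861/10000
4 2 4383/5000
5 5/2 8711/10000
DF(0.5y) = 4833/5000 ≈ 0.966600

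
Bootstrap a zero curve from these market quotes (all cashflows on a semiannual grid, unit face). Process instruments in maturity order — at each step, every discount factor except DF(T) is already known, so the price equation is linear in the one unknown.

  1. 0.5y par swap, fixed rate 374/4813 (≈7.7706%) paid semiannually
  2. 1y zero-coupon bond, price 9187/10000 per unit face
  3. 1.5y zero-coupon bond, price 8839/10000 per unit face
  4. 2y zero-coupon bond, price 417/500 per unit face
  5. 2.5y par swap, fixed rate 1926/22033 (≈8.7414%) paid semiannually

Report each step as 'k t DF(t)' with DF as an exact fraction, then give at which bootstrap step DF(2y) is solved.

1 1/2 4813/5000
2 1 9187/10000
3 3/2 8839/10000
4 2 417/500
5 5/2 4037/5000
DF(2y) is solved at step 4

step 1 [0.5y] swap r/2=187/4813: DF=(1 − 187/4813·(0))/(1+187/4813) = 4813/5000 ≈ 0.962600
step 2 [1y] zero: DF = P = 9187/10000 ≈ 0.918700
step 3 [1.5y] zero: DF = P = 8839/10000 ≈ 0.883900
step 4 [2y] zero: DF = P = 417/500 ≈ 0.834000
step 5 [2.5y] swap r/2=963/22033: DF=(1 − 963/22033·(0.962600+0.918700+0.883900+0.834000))/(1+963/22033) = 4037/5000 ≈ 0.807400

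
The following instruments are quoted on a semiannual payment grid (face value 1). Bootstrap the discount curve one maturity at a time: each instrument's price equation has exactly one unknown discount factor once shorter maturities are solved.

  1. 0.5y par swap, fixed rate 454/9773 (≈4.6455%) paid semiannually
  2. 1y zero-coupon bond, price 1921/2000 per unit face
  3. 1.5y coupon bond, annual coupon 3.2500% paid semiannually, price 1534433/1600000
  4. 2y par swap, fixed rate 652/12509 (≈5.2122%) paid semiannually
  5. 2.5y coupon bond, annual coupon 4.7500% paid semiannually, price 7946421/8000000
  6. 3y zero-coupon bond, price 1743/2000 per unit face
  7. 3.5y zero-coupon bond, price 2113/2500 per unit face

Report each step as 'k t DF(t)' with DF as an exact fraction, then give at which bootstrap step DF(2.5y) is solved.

1 1/2 9773/10000
2 1 1921/2000
3 3/2 9127/10000
4 2 4511/5000
5 5/2 552/625
6 3 1743/2000
7 7/2 2113/2500
DF(2.5y) is solved at step 5

step 1 [0.5y] swap r/2=227/9773: DF=(1 − 227/9773·(0))/(1+227/9773) = 9773/10000 ≈ 0.977300
step 2 [1y] zero: DF = P = 1921/2000 ≈ 0.960500
step 3 [1.5y] bond c/2=13/800: DF=(1534433/1600000 − 13/800·(0.977300+0.960500))/(1+13/800) = 9127/10000 ≈ 0.912700
step 4 [2y] swap r/2=326/12509: DF=(1 − 326/12509·(0.977300+0.960500+0.912700))/(1+326/12509) = 4511/5000 ≈ 0.902200
step 5 [2.5y] bond c/2=19/800: DF=(7946421/8000000 − 19/800·(0.977300+0.960500+0.912700+0.902200))/(1+19/800) = 552/625 ≈ 0.883200
step 6 [3y] zero: DF = P = 1743/2000 ≈ 0.871500
step 7 [3.5y] zero: DF = P = 2113/2500 ≈ 0.845200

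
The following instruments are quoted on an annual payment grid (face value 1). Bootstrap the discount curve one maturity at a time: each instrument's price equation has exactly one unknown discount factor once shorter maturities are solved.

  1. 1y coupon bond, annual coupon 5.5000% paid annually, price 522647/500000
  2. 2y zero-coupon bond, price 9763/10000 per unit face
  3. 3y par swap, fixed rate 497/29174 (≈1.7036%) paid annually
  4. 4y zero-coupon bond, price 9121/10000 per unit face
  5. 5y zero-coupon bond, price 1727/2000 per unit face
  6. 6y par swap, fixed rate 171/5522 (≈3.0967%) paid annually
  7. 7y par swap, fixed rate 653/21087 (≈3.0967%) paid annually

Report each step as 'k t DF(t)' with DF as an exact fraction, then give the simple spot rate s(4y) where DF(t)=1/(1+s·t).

step 1 [1y] bond c/1=11/200: DF=(522647/500000 − 11/200·(0))/(1+11/200) = 2477/2500 ≈ 0.990800
step 2 [2y] zero: DF = P = 9763/10000 ≈ 0.976300
step 3 [3y] swap r/1=497/29174: DF=(1 − 497/29174·(0.990800+0.976300))/(1+497/29174) = 9503/10000 ≈ 0.950300
step 4 [4y] zero: DF = P = 9121/10000 ≈ 0.912100
step 5 [5y] zero: DF = P = 1727/2000 ≈ 0.863500
step 6 [6y] swap r/1=171/5522: DF=(1 − 171/5522·(0.990800+0.976300+0.950300+0.912100+0.863500))/(1+171/5522) = 829/1000 ≈ 0.829000
step 7 [7y] swap r/1=653/21087: DF=(1 − 653/21087·(0.990800+0.976300+0.950300+0.912100+0.863500+0.829000))/(1+653/21087) = 8041/10000 ≈ 0.804100

1 1 2477/2500
2 2 9763/10000
3 3 9503/10000
4 4 9121/10000
5 5 1727/2000
6 6 829/1000
7 7 8041/10000
s(4y) = (1/(9121/10000) − 1)/(4) = 879/36484 ≈ 2.4093%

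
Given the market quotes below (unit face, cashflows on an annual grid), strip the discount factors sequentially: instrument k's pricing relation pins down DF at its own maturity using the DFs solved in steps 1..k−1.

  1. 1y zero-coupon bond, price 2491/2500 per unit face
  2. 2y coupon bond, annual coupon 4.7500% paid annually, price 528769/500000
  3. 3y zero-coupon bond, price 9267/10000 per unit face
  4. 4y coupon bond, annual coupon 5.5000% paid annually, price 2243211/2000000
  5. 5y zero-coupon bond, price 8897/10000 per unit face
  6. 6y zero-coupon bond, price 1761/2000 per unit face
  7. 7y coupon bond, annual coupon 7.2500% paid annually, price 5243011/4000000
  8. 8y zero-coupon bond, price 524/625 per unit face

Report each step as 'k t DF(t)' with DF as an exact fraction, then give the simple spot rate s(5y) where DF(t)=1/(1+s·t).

1 1 2491/2500
2 2 2411/2500
3 3 9267/10000
4 4 4563/5000
5 5 8897/10000
6 6 1761/2000
7 7 1057/1250
8 8 524/625
s(5y) = (1/(8897/10000) − 1)/(5) = 1103/44485 ≈ 2.4795%

step 1 [1y] zero: DF = P = 2491/2500 ≈ 0.996400
step 2 [2y] bond c/1=19/400: DF=(528769/500000 − 19/400·(0.996400))/(1+19/400) = 2411/2500 ≈ 0.964400
step 3 [3y] zero: DF = P = 9267/10000 ≈ 0.926700
step 4 [4y] bond c/1=11/200: DF=(2243211/2000000 − 11/200·(0.996400+0.964400+0.926700))/(1+11/200) = 4563/5000 ≈ 0.912600
step 5 [5y] zero: DF = P = 8897/10000 ≈ 0.889700
step 6 [6y] zero: DF = P = 1761/2000 ≈ 0.880500
step 7 [7y] bond c/1=29/400: DF=(5243011/4000000 − 29/400·(0.996400+0.964400+0.926700+0.912600+0.889700+0.880500))/(1+29/400) = 1057/1250 ≈ 0.845600
step 8 [8y] zero: DF = P = 524/625 ≈ 0.838400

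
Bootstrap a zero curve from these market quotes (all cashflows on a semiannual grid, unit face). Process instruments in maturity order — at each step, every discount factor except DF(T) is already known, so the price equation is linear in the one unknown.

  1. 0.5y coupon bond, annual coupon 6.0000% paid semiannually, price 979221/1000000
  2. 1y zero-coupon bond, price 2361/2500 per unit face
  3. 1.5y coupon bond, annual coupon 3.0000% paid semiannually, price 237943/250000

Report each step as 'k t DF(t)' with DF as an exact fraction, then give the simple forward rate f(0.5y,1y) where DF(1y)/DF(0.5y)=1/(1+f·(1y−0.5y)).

1 1/2 9507/10000
2 1 2361/2500
3 3/2 9097/10000
f(0.5y,1y) = ((9507/10000)/(2361/2500) − 1)/(1/2) = 21/1574 ≈ 1.3342%

step 1 [0.5y] bond c/2=3/100: DF=(979221/1000000 − 3/100·(0))/(1+3/100) = 9507/10000 ≈ 0.950700
step 2 [1y] zero: DF = P = 2361/2500 ≈ 0.944400
step 3 [1.5y] bond c/2=3/200: DF=(237943/250000 − 3/200·(0.950700+0.944400))/(1+3/200) = 9097/10000 ≈ 0.909700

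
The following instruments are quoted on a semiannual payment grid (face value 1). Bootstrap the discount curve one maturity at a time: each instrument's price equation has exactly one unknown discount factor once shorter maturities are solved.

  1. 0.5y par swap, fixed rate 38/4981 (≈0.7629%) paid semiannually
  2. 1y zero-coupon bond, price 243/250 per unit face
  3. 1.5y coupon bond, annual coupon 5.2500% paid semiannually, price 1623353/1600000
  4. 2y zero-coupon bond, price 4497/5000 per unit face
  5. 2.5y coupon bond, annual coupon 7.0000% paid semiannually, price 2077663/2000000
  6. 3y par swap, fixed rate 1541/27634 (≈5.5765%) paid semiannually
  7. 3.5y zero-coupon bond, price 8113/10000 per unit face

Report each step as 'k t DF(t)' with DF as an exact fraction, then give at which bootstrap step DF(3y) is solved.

step 1 [0.5y] swap r/2=19/4981: DF=(1 − 19/4981·(0))/(1+19/4981) = 4981/5000 ≈ 0.996200
step 2 [1y] zero: DF = P = 243/250 ≈ 0.972000
step 3 [1.5y] bond c/2=21/800: DF=(1623353/1600000 − 21/800·(0.996200+0.972000))/(1+21/800) = 9383/10000 ≈ 0.938300
step 4 [2y] zero: DF = P = 4497/5000 ≈ 0.899400
step 5 [2.5y] bond c/2=7/200: DF=(2077663/2000000 − 7/200·(0.996200+0.972000+0.938300+0.899400))/(1+7/200) = 7/8 ≈ 0.875000
step 6 [3y] swap r/2=1541/55268: DF=(1 − 1541/55268·(0.996200+0.972000+0.938300+0.899400+0.875000))/(1+1541/55268) = 8459/10000 ≈ 0.845900
step 7 [3.5y] zero: DF = P = 8113/10000 ≈ 0.811300

1 1/2 4981/5000
2 1 243/250
3 3/2 9383/10000
4 2 4497/5000
5 5/2 7/8
6 3 8459/10000
7 7/2 8113/10000
DF(3y) is solved at step 6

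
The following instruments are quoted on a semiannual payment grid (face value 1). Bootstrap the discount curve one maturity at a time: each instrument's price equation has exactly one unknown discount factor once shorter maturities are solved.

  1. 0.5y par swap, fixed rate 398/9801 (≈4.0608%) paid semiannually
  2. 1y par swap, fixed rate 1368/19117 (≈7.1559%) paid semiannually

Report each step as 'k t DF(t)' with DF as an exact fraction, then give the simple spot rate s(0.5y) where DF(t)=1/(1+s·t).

1 1/2 9801/10000
2 1 2329/2500
s(0.5y) = (1/(9801/10000) − 1)/(1/2) = 398/9801 ≈ 4.0608%

step 1 [0.5y] swap r/2=199/9801: DF=(1 − 199/9801·(0))/(1+199/9801) = 9801/10000 ≈ 0.980100
step 2 [1y] swap r/2=684/19117: DF=(1 − 684/19117·(0.980100))/(1+684/19117) = 2329/2500 ≈ 0.931600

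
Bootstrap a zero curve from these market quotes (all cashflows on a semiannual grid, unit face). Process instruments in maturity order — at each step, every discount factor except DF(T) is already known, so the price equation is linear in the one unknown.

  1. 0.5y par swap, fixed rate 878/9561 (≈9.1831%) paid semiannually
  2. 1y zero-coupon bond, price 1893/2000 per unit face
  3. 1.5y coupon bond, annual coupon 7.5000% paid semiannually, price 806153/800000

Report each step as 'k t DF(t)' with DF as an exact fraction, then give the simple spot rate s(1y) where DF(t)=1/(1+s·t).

1 1/2 9561/10000
2 1 1893/2000
3 3/2 361/400
s(1y) = (1/(1893/2000) − 1)/(1) = 107/1893 ≈ 5.6524%

step 1 [0.5y] swap r/2=439/9561: DF=(1 − 439/9561·(0))/(1+439/9561) = 9561/10000 ≈ 0.956100
step 2 [1y] zero: DF = P = 1893/2000 ≈ 0.946500
step 3 [1.5y] bond c/2=3/80: DF=(806153/800000 − 3/80·(0.956100+0.946500))/(1+3/80) = 361/400 ≈ 0.902500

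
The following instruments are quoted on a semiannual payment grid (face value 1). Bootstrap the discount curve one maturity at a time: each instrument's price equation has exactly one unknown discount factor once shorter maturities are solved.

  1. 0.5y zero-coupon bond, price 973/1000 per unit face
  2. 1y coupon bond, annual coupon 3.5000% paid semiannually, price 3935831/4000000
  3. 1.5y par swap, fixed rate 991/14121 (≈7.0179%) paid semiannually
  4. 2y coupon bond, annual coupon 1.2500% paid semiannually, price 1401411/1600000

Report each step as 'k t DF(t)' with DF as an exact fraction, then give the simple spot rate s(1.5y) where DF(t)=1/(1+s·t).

1 1/2 973/1000
2 1 9503/10000
3 3/2 9009/10000
4 2 8529/10000
s(1.5y) = (1/(9009/10000) − 1)/(3/2) = 1982/27027 ≈ 7.3334%

step 1 [0.5y] zero: DF = P = 973/1000 ≈ 0.973000
step 2 [1y] bond c/2=7/400: DF=(3935831/4000000 − 7/400·(0.973000))/(1+7/400) = 9503/10000 ≈ 0.950300
step 3 [1.5y] swap r/2=991/28242: DF=(1 − 991/28242·(0.973000+0.950300))/(1+991/28242) = 9009/10000 ≈ 0.900900
step 4 [2y] bond c/2=1/160: DF=(1401411/1600000 − 1/160·(0.973000+0.950300+0.900900))/(1+1/160) = 8529/10000 ≈ 0.852900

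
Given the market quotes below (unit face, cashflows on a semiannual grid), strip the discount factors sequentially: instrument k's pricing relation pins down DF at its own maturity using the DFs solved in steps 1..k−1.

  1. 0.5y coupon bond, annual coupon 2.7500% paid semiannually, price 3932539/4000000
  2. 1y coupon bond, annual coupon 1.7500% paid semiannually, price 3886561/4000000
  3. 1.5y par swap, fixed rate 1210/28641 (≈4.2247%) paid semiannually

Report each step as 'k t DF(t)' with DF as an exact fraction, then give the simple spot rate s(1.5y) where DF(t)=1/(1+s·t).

1 1/2 4849/5000
2 1 2387/2500
3 3/2 1879/2000
s(1.5y) = (1/(1879/2000) − 1)/(3/2) = 242/5637 ≈ 4.2931%

step 1 [0.5y] bond c/2=11/800: DF=(3932539/4000000 − 11/800·(0))/(1+11/800) = 4849/5000 ≈ 0.969800
step 2 [1y] bond c/2=7/800: DF=(3886561/4000000 − 7/800·(0.969800))/(1+7/800) = 2387/2500 ≈ 0.954800
step 3 [1.5y] swap r/2=605/28641: DF=(1 − 605/28641·(0.969800+0.954800))/(1+605/28641) = 1879/2000 ≈ 0.939500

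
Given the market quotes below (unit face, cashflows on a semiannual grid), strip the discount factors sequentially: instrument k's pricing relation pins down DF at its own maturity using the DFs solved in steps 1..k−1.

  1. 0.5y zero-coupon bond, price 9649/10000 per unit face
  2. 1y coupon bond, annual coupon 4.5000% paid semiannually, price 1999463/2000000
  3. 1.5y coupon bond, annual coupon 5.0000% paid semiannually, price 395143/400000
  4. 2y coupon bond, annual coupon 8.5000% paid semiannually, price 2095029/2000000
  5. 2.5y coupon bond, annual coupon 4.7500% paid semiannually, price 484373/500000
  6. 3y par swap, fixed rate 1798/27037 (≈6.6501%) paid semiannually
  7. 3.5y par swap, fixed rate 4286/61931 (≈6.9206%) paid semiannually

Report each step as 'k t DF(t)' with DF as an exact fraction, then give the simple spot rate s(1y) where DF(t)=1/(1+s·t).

step 1 [0.5y] zero: DF = P = 9649/10000 ≈ 0.964900
step 2 [1y] bond c/2=9/400: DF=(1999463/2000000 − 9/400·(0.964900))/(1+9/400) = 1913/2000 ≈ 0.956500
step 3 [1.5y] bond c/2=1/40: DF=(395143/400000 − 1/40·(0.964900+0.956500))/(1+1/40) = 9169/10000 ≈ 0.916900
step 4 [2y] bond c/2=17/400: DF=(2095029/2000000 − 17/400·(0.964900+0.956500+0.916900))/(1+17/400) = 8891/10000 ≈ 0.889100
step 5 [2.5y] bond c/2=19/800: DF=(484373/500000 − 19/800·(0.964900+0.956500+0.916900+0.889100))/(1+19/800) = 4299/5000 ≈ 0.859800
step 6 [3y] swap r/2=899/27037: DF=(1 − 899/27037·(0.964900+0.956500+0.916900+0.889100+0.859800))/(1+899/27037) = 4101/5000 ≈ 0.820200
step 7 [3.5y] swap r/2=2143/61931: DF=(1 − 2143/61931·(0.964900+0.956500+0.916900+0.889100+0.859800+0.820200))/(1+2143/61931) = 7857/10000 ≈ 0.785700

1 1/2 9649/10000
2 1 1913/2000
3 3/2 9169/10000
4 2 8891/10000
5 5/2 4299/5000
6 3 4101/5000
7 7/2 7857/10000
s(1y) = (1/(1913/2000) − 1)/(1) = 87/1913 ≈ 4.5478%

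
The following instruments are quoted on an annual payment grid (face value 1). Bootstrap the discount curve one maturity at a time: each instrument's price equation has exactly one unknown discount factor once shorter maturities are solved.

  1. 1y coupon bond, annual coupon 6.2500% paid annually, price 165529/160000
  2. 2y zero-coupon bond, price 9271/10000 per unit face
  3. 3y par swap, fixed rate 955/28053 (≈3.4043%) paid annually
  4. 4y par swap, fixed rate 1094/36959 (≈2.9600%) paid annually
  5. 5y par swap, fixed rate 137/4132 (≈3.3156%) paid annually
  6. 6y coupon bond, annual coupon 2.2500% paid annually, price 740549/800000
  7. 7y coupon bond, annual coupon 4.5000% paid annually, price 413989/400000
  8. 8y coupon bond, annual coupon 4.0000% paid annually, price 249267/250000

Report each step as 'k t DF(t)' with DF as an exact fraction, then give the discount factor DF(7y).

step 1 [1y] bond c/1=1/16: DF=(165529/160000 − 1/16·(0))/(1+1/16) = 9737/10000 ≈ 0.973700
step 2 [2y] zero: DF = P = 9271/10000 ≈ 0.927100
step 3 [3y] swap r/1=955/28053: DF=(1 − 955/28053·(0.973700+0.927100))/(1+955/28053) = 1809/2000 ≈ 0.904500
step 4 [4y] swap r/1=1094/36959: DF=(1 − 1094/36959·(0.973700+0.927100+0.904500))/(1+1094/36959) = 4453/5000 ≈ 0.890600
step 5 [5y] swap r/1=137/4132: DF=(1 − 137/4132·(0.973700+0.927100+0.904500+0.890600))/(1+137/4132) = 8493/10000 ≈ 0.849300
step 6 [6y] bond c/1=9/400: DF=(740549/800000 − 9/400·(0.973700+0.927100+0.904500+0.890600+0.849300))/(1+9/400) = 8053/10000 ≈ 0.805300
step 7 [7y] bond c/1=9/200: DF=(413989/400000 − 9/200·(0.973700+0.927100+0.904500+0.890600+0.849300+0.805300))/(1+9/200) = 19/25 ≈ 0.760000
step 8 [8y] bond c/1=1/25: DF=(249267/250000 − 1/25·(0.973700+0.927100+0.904500+0.890600+0.849300+0.805300+0.760000))/(1+1/25) = 7237/10000 ≈ 0.723700

1 1 9737/10000
2 2 9271/10000
3 3 1809/2000
4 4 4453/5000
5 5 8493/10000
6 6 8053/10000
7 7 19/25
8 8 7237/10000
DF(7y) = 19/25 ≈ 0.760000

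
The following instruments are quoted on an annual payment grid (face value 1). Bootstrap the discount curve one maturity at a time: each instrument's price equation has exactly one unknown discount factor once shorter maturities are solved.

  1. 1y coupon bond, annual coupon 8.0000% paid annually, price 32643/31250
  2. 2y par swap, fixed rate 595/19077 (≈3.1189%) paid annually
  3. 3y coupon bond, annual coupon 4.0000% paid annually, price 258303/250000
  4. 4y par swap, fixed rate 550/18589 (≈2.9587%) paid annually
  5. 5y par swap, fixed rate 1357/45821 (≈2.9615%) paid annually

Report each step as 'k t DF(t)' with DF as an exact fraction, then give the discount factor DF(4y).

1 1 1209/1250
2 2 1881/2000
3 3 9201/10000
4 4 89/100
5 5 8643/10000
DF(4y) = 89/100 ≈ 0.890000

step 1 [1y] bond c/1=2/25: DF=(32643/31250 − 2/25·(0))/(1+2/25) = 1209/1250 ≈ 0.967200
step 2 [2y] swap r/1=595/19077: DF=(1 − 595/19077·(0.967200))/(1+595/19077) = 1881/2000 ≈ 0.940500
step 3 [3y] bond c/1=1/25: DF=(258303/250000 − 1/25·(0.967200+0.940500))/(1+1/25) = 9201/10000 ≈ 0.920100
step 4 [4y] swap r/1=550/18589: DF=(1 − 550/18589·(0.967200+0.940500+0.920100))/(1+550/18589) = 89/100 ≈ 0.890000
step 5 [5y] swap r/1=1357/45821: DF=(1 − 1357/45821·(0.967200+0.940500+0.920100+0.890000))/(1+1357/45821) = 8643/10000 ≈ 0.864300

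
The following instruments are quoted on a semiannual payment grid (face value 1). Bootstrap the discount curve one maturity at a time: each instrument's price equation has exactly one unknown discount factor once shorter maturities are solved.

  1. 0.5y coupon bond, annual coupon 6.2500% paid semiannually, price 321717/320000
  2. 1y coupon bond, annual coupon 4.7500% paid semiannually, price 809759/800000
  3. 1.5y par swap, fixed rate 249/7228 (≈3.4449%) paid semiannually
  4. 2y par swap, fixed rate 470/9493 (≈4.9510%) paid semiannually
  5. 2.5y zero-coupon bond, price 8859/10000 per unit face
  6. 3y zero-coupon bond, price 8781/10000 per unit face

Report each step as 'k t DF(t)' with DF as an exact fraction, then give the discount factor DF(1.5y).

step 1 [0.5y] bond c/2=1/32: DF=(321717/320000 − 1/32·(0))/(1+1/32) = 9749/10000 ≈ 0.974900
step 2 [1y] bond c/2=19/800: DF=(809759/800000 − 19/800·(0.974900))/(1+19/800) = 9661/10000 ≈ 0.966100
step 3 [1.5y] swap r/2=249/14456: DF=(1 − 249/14456·(0.974900+0.966100))/(1+249/14456) = 4751/5000 ≈ 0.950200
step 4 [2y] swap r/2=235/9493: DF=(1 − 235/9493·(0.974900+0.966100+0.950200))/(1+235/9493) = 453/500 ≈ 0.906000
step 5 [2.5y] zero: DF = P = 8859/10000 ≈ 0.885900
step 6 [3y] zero: DF = P = 8781/10000 ≈ 0.878100

1 1/2 9749/10000
2 1 9661/10000
3 3/2 4751/5000
4 2 453/500
5 5/2 8859/10000
6 3 8781/10000
DF(1.5y) = 4751/5000 ≈ 0.950200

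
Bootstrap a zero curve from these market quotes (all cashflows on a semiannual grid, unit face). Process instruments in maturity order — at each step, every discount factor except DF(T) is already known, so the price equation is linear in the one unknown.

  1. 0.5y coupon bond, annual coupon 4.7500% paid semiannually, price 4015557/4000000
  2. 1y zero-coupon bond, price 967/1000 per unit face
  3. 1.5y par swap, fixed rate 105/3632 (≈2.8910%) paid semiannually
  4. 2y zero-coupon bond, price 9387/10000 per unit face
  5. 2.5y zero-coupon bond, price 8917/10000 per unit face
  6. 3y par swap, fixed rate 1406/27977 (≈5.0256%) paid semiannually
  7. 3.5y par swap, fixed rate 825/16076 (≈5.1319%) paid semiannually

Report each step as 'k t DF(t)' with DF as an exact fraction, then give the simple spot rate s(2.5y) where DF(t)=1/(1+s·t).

step 1 [0.5y] bond c/2=19/800: DF=(4015557/4000000 − 19/800·(0))/(1+19/800) = 4903/5000 ≈ 0.980600
step 2 [1y] zero: DF = P = 967/1000 ≈ 0.967000
step 3 [1.5y] swap r/2=105/7264: DF=(1 − 105/7264·(0.980600+0.967000))/(1+105/7264) = 479/500 ≈ 0.958000
step 4 [2y] zero: DF = P = 9387/10000 ≈ 0.938700
step 5 [2.5y] zero: DF = P = 8917/10000 ≈ 0.891700
step 6 [3y] swap r/2=703/27977: DF=(1 − 703/27977·(0.980600+0.967000+0.958000+0.938700+0.891700))/(1+703/27977) = 4297/5000 ≈ 0.859400
step 7 [3.5y] swap r/2=825/32152: DF=(1 − 825/32152·(0.980600+0.967000+0.958000+0.938700+0.891700+0.859400))/(1+825/32152) = 167/200 ≈ 0.835000

1 1/2 4903/5000
2 1 967/1000
3 3/2 479/500
4 2 9387/10000
5 5/2 8917/10000
6 3 4297/5000
7 7/2 167/200
s(2.5y) = (1/(8917/10000) − 1)/(5/2) = 2166/44585 ≈ 4.8581%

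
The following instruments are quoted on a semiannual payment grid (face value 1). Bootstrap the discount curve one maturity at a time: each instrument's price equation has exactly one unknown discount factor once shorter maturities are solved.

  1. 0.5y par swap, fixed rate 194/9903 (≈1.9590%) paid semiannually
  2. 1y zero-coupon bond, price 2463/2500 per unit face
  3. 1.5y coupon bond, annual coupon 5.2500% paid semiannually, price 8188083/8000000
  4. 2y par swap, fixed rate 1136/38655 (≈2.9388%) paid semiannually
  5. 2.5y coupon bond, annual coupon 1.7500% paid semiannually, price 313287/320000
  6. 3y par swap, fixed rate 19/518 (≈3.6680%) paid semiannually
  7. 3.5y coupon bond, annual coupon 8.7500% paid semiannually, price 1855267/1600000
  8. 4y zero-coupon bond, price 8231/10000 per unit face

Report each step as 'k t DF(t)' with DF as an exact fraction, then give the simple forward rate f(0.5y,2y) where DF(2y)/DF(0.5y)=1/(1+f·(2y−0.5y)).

step 1 [0.5y] swap r/2=97/9903: DF=(1 − 97/9903·(0))/(1+97/9903) = 9903/10000 ≈ 0.990300
step 2 [1y] zero: DF = P = 2463/2500 ≈ 0.985200
step 3 [1.5y] bond c/2=21/800: DF=(8188083/8000000 − 21/800·(0.990300+0.985200))/(1+21/800) = 2367/2500 ≈ 0.946800
step 4 [2y] swap r/2=568/38655: DF=(1 − 568/38655·(0.990300+0.985200+0.946800))/(1+568/38655) = 1179/1250 ≈ 0.943200
step 5 [2.5y] bond c/2=7/800: DF=(313287/320000 − 7/800·(0.990300+0.985200+0.946800+0.943200))/(1+7/800) = 937/1000 ≈ 0.937000
step 6 [3y] swap r/2=19/1036: DF=(1 − 19/1036·(0.990300+0.985200+0.946800+0.943200+0.937000))/(1+19/1036) = 1791/2000 ≈ 0.895500
step 7 [3.5y] bond c/2=7/160: DF=(1855267/1600000 − 7/160·(0.990300+0.985200+0.946800+0.943200+0.937000+0.895500))/(1+7/160) = 8721/10000 ≈ 0.872100
step 8 [4y] zero: DF = P = 8231/10000 ≈ 0.823100

1 1/2 9903/10000
2 1 2463/2500
3 3/2 2367/2500
4 2 1179/1250
5 5/2 937/1000
6 3 1791/2000
7 7/2 8721/10000
8 4 8231/10000
f(0.5y,2y) = ((9903/10000)/(1179/1250) − 1)/(3/2) = 157/4716 ≈ 3.3291%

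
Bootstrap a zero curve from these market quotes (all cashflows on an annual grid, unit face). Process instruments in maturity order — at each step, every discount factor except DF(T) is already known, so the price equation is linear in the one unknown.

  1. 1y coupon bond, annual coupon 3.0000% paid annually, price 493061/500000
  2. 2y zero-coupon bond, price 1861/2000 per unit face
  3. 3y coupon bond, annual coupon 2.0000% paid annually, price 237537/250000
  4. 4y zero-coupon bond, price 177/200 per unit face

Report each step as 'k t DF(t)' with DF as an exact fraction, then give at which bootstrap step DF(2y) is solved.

1 1 4787/5000
2 2 1861/2000
3 3 1789/2000
4 4 177/200
DF(2y) is solved at step 2

step 1 [1y] bond c/1=3/100: DF=(493061/500000 − 3/100·(0))/(1+3/100) = 4787/5000 ≈ 0.957400
step 2 [2y] zero: DF = P = 1861/2000 ≈ 0.930500
step 3 [3y] bond c/1=1/50: DF=(237537/250000 − 1/50·(0.957400+0.930500))/(1+1/50) = 1789/2000 ≈ 0.894500
step 4 [4y] zero: DF = P = 177/200 ≈ 0.885000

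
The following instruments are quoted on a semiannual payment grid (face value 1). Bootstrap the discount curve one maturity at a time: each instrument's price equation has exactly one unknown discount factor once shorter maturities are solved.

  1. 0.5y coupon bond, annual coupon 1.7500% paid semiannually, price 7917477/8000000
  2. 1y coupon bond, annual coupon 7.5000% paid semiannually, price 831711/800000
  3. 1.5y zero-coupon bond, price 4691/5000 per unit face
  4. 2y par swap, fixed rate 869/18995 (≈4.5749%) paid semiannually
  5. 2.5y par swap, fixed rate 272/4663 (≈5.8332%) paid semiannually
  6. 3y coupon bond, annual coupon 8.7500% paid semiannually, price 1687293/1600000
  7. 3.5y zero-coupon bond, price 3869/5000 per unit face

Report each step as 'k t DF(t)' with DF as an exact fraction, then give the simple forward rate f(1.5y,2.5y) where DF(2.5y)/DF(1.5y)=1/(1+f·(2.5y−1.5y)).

step 1 [0.5y] bond c/2=7/800: DF=(7917477/8000000 − 7/800·(0))/(1+7/800) = 9811/10000 ≈ 0.981100
step 2 [1y] bond c/2=3/80: DF=(831711/800000 − 3/80·(0.981100))/(1+3/80) = 4833/5000 ≈ 0.966600
step 3 [1.5y] zero: DF = P = 4691/5000 ≈ 0.938200
step 4 [2y] swap r/2=869/37990: DF=(1 − 869/37990·(0.981100+0.966600+0.938200))/(1+869/37990) = 9131/10000 ≈ 0.913100
step 5 [2.5y] swap r/2=136/4663: DF=(1 − 136/4663·(0.981100+0.966600+0.938200+0.913100))/(1+136/4663) = 108/125 ≈ 0.864000
step 6 [3y] bond c/2=7/160: DF=(1687293/1600000 − 7/160·(0.981100+0.966600+0.938200+0.913100+0.864000))/(1+7/160) = 8149/10000 ≈ 0.814900
step 7 [3.5y] zero: DF = P = 3869/5000 ≈ 0.773800

1 1/2 9811/10000
2 1 4833/5000
3 3/2 4691/5000
4 2 9131/10000
5 5/2 108/125
6 3 8149/10000
7 7/2 3869/5000
f(1.5y,2.5y) = ((4691/5000)/(108/125) − 1)/(1) = 371/4320 ≈ 8.5880%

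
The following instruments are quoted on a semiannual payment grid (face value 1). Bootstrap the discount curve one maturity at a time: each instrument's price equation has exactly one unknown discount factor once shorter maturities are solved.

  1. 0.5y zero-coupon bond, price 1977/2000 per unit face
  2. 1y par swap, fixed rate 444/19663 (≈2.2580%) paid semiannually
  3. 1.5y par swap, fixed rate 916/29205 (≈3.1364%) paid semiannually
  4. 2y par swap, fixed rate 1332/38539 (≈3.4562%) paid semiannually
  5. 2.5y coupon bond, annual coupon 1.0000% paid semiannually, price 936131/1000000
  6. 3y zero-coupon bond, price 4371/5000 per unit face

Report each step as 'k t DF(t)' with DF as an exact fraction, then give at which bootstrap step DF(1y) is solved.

step 1 [0.5y] zero: DF = P = 1977/2000 ≈ 0.988500
step 2 [1y] swap r/2=222/19663: DF=(1 − 222/19663·(0.988500))/(1+222/19663) = 4889/5000 ≈ 0.977800
step 3 [1.5y] swap r/2=458/29205: DF=(1 − 458/29205·(0.988500+0.977800))/(1+458/29205) = 4771/5000 ≈ 0.954200
step 4 [2y] swap r/2=666/38539: DF=(1 − 666/38539·(0.988500+0.977800+0.954200))/(1+666/38539) = 4667/5000 ≈ 0.933400
step 5 [2.5y] bond c/2=1/200: DF=(936131/1000000 − 1/200·(0.988500+0.977800+0.954200+0.933400))/(1+1/200) = 9123/10000 ≈ 0.912300
step 6 [3y] zero: DF = P = 4371/5000 ≈ 0.874200

1 1/2 1977/2000
2 1 4889/5000
3 3/2 4771/5000
4 2 4667/5000
5 5/2 9123/10000
6 3 4371/5000
DF(1y) is solved at step 2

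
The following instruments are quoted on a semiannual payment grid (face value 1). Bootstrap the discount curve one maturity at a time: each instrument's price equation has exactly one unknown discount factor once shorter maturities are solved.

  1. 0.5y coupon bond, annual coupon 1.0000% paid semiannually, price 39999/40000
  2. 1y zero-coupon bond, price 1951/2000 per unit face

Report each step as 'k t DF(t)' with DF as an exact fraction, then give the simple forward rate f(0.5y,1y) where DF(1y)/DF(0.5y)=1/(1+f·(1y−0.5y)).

1 1/2 199/200
2 1 1951/2000
f(0.5y,1y) = ((199/200)/(1951/2000) − 1)/(1/2) = 78/1951 ≈ 3.9979%

step 1 [0.5y] bond c/2=1/200: DF=(39999/40000 − 1/200·(0))/(1+1/200) = 199/200 ≈ 0.995000
step 2 [1y] zero: DF = P = 1951/2000 ≈ 0.975500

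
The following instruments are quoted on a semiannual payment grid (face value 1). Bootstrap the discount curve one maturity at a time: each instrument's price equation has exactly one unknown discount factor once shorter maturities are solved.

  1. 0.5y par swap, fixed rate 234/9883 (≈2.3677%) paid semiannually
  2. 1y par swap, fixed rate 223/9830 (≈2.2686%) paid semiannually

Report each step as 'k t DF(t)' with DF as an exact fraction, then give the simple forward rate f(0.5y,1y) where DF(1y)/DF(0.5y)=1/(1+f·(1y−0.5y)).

1 1/2 9883/10000
2 1 9777/10000
f(0.5y,1y) = ((9883/10000)/(9777/10000) − 1)/(1/2) = 212/9777 ≈ 2.1684%

step 1 [0.5y] swap r/2=117/9883: DF=(1 − 117/9883·(0))/(1+117/9883) = 9883/10000 ≈ 0.988300
step 2 [1y] swap r/2=223/19660: DF=(1 − 223/19660·(0.988300))/(1+223/19660) = 9777/10000 ≈ 0.977700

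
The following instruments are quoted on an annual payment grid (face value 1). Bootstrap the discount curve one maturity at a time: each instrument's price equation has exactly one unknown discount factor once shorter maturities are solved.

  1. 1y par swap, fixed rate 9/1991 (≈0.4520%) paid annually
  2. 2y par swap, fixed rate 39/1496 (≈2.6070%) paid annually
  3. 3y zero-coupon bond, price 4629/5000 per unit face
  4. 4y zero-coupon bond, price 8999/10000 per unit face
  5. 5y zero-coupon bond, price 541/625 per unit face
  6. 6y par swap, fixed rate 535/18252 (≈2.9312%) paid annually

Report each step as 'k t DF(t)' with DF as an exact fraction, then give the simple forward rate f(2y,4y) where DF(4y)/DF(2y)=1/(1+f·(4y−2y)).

step 1 [1y] swap r/1=9/1991: DF=(1 − 9/1991·(0))/(1+9/1991) = 1991/2000 ≈ 0.995500
step 2 [2y] swap r/1=39/1496: DF=(1 − 39/1496·(0.995500))/(1+39/1496) = 9493/10000 ≈ 0.949300
step 3 [3y] zero: DF = P = 4629/5000 ≈ 0.925800
step 4 [4y] zero: DF = P = 8999/10000 ≈ 0.899900
step 5 [5y] zero: DF = P = 541/625 ≈ 0.865600
step 6 [6y] swap r/1=535/18252: DF=(1 − 535/18252·(0.995500+0.949300+0.925800+0.899900+0.865600))/(1+535/18252) = 1679/2000 ≈ 0.839500

1 1 1991/2000
2 2 9493/10000
3 3 4629/5000
4 4 8999/10000
5 5 541/625
6 6 1679/2000
f(2y,4y) = ((9493/10000)/(8999/10000) − 1)/(2) = 247/8999 ≈ 2.7447%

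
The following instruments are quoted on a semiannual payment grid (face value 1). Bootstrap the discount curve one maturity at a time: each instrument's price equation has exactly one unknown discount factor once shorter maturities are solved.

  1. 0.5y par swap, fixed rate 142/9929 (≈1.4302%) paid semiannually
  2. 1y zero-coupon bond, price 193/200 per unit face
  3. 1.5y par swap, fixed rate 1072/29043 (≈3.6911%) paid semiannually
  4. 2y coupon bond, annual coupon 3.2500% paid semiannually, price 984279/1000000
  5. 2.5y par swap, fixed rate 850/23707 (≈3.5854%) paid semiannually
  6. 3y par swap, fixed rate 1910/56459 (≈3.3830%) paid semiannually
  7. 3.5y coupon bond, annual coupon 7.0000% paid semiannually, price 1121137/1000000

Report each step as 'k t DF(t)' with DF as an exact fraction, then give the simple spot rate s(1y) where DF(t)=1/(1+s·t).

1 1/2 9929/10000
2 1 193/200
3 3/2 1183/1250
4 2 9221/10000
5 5/2 183/200
6 3 1809/2000
7 7/2 8923/10000
s(1y) = (1/(193/200) − 1)/(1) = 7/193 ≈ 3.6269%

step 1 [0.5y] swap r/2=71/9929: DF=(1 − 71/9929·(0))/(1+71/9929) = 9929/10000 ≈ 0.992900
step 2 [1y] zero: DF = P = 193/200 ≈ 0.965000
step 3 [1.5y] swap r/2=536/29043: DF=(1 − 536/29043·(0.992900+0.965000))/(1+536/29043) = 1183/1250 ≈ 0.946400
step 4 [2y] bond c/2=13/800: DF=(984279/1000000 − 13/800·(0.992900+0.965000+0.946400))/(1+13/800) = 9221/10000 ≈ 0.922100
step 5 [2.5y] swap r/2=425/23707: DF=(1 − 425/23707·(0.992900+0.965000+0.946400+0.922100))/(1+425/23707) = 183/200 ≈ 0.915000
step 6 [3y] swap r/2=955/56459: DF=(1 − 955/56459·(0.992900+0.965000+0.946400+0.922100+0.915000))/(1+955/56459) = 1809/2000 ≈ 0.904500
step 7 [3.5y] bond c/2=7/200: DF=(1121137/1000000 − 7/200·(0.992900+0.965000+0.946400+0.922100+0.915000+0.904500))/(1+7/200) = 8923/10000 ≈ 0.892300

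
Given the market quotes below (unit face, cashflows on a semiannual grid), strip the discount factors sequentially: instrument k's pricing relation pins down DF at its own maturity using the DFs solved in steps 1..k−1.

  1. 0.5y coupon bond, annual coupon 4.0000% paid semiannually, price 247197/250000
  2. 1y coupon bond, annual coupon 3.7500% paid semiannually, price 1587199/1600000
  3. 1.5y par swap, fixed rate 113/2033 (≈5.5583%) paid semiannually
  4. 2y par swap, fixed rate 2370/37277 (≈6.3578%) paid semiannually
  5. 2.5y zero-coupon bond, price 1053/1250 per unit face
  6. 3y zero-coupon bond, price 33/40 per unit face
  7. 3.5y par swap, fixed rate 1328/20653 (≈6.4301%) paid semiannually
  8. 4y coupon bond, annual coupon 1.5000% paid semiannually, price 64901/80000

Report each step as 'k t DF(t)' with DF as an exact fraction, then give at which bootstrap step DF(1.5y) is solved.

step 1 [0.5y] bond c/2=1/50: DF=(247197/250000 − 1/50·(0))/(1+1/50) = 4847/5000 ≈ 0.969400
step 2 [1y] bond c/2=3/160: DF=(1587199/1600000 − 3/160·(0.969400))/(1+3/160) = 9559/10000 ≈ 0.955900
step 3 [1.5y] swap r/2=113/4066: DF=(1 − 113/4066·(0.969400+0.955900))/(1+113/4066) = 9209/10000 ≈ 0.920900
step 4 [2y] swap r/2=1185/37277: DF=(1 − 1185/37277·(0.969400+0.955900+0.920900))/(1+1185/37277) = 1763/2000 ≈ 0.881500
step 5 [2.5y] zero: DF = P = 1053/1250 ≈ 0.842400
step 6 [3y] zero: DF = P = 33/40 ≈ 0.825000
step 7 [3.5y] swap r/2=664/20653: DF=(1 − 664/20653·(0.969400+0.955900+0.920900+0.881500+0.842400+0.825000))/(1+664/20653) = 1001/1250 ≈ 0.800800
step 8 [4y] bond c/2=3/400: DF=(64901/80000 − 3/400·(0.969400+0.955900+0.920900+0.881500+0.842400+0.825000+0.800800))/(1+3/400) = 7591/10000 ≈ 0.759100

1 1/2 4847/5000
2 1 9559/10000
3 3/2 9209/10000
4 2 1763/2000
5 5/2 1053/1250
6 3 33/40
7 7/2 1001/1250
8 4 7591/10000
DF(1.5y) is solved at step 3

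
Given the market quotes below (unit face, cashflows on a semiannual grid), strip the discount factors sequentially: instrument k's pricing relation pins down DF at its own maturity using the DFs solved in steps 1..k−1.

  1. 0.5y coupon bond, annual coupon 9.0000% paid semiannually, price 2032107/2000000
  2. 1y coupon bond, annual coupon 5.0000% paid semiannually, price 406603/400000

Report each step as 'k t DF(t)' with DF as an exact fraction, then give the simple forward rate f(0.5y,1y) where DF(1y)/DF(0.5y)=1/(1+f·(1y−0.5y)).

step 1 [0.5y] bond c/2=9/200: DF=(2032107/2000000 − 9/200·(0))/(1+9/200) = 9723/10000 ≈ 0.972300
step 2 [1y] bond c/2=1/40: DF=(406603/400000 − 1/40·(0.972300))/(1+1/40) = 121/125 ≈ 0.968000

1 1/2 9723/10000
2 1 121/125
f(0.5y,1y) = ((9723/10000)/(121/125) − 1)/(1/2) = 43/4840 ≈ 0.8884%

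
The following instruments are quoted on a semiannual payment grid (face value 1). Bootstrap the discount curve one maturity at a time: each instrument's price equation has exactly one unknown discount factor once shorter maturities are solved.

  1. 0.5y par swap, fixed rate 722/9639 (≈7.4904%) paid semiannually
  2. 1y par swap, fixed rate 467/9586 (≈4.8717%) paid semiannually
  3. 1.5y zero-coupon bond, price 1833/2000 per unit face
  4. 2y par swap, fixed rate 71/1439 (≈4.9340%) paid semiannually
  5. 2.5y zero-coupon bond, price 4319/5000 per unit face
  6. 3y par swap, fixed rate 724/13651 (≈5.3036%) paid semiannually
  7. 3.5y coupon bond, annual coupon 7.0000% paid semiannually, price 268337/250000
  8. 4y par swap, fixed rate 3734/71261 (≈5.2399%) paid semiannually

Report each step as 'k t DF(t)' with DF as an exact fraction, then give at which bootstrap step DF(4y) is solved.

step 1 [0.5y] swap r/2=361/9639: DF=(1 − 361/9639·(0))/(1+361/9639) = 9639/10000 ≈ 0.963900
step 2 [1y] swap r/2=467/19172: DF=(1 − 467/19172·(0.963900))/(1+467/19172) = 9533/10000 ≈ 0.953300
step 3 [1.5y] zero: DF = P = 1833/2000 ≈ 0.916500
step 4 [2y] swap r/2=71/2878: DF=(1 − 71/2878·(0.963900+0.953300+0.916500))/(1+71/2878) = 9077/10000 ≈ 0.907700
step 5 [2.5y] zero: DF = P = 4319/5000 ≈ 0.863800
step 6 [3y] swap r/2=362/13651: DF=(1 − 362/13651·(0.963900+0.953300+0.916500+0.907700+0.863800))/(1+362/13651) = 1069/1250 ≈ 0.855200
step 7 [3.5y] bond c/2=7/200: DF=(268337/250000 − 7/200·(0.963900+0.953300+0.916500+0.907700+0.863800+0.855200))/(1+7/200) = 2131/2500 ≈ 0.852400
step 8 [4y] swap r/2=1867/71261: DF=(1 − 1867/71261·(0.963900+0.953300+0.916500+0.907700+0.863800+0.855200+0.852400))/(1+1867/71261) = 8133/10000 ≈ 0.813300

1 1/2 9639/10000
2 1 9533/10000
3 3/2 1833/2000
4 2 9077/10000
5 5/2 4319/5000
6 3 1069/1250
7 7/2 2131/2500
8 4 8133/10000
DF(4y) is solved at step 8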